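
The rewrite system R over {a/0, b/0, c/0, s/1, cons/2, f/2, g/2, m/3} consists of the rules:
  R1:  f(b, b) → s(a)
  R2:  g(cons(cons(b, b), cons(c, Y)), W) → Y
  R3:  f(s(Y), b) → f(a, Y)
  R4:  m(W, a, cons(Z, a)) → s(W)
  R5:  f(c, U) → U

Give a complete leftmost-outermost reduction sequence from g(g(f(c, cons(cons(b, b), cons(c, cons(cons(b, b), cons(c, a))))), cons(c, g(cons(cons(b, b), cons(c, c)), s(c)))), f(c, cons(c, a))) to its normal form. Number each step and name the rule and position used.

a

1. g(g(f(c, cons(cons(b, b), cons(c, cons(cons(b, b), cons(c, a))))), cons(c, g(cons(cons(b, b), cons(c, c)), s(c)))), f(c, cons(c, a)))  →  g(g(cons(cons(b, b), cons(c, cons(cons(b, b), cons(c, a)))), cons(c, g(cons(cons(b, b), cons(c, c)), s(c)))), f(c, cons(c, a)))   [R5 at 1.1]
2. g(g(cons(cons(b, b), cons(c, cons(cons(b, b), cons(c, a)))), cons(c, g(cons(cons(b, b), cons(c, c)), s(c)))), f(c, cons(c, a)))  →  g(cons(cons(b, b), cons(c, a)), f(c, cons(c, a)))   [R2 at 1]
3. g(cons(cons(b, b), cons(c, a)), f(c, cons(c, a)))  →  a   [R2 at ε]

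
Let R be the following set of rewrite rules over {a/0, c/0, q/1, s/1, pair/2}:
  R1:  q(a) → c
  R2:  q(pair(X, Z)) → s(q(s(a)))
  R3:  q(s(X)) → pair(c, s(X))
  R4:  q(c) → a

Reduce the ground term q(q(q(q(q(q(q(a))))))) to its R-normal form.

1. q(q(q(q(q(q(q(a)))))))  →  q(q(q(q(q(q(c))))))   [R1 at 1.1.1.1.1.1]
2. q(q(q(q(q(q(c))))))  →  q(q(q(q(q(a)))))   [R4 at 1.1.1.1.1]
3. q(q(q(q(q(a)))))  →  q(q(q(q(c))))   [R1 at 1.1.1.1]
4. q(q(q(q(c))))  →  q(q(q(a)))   [R4 at 1.1.1]
5. q(q(q(a)))  →  q(q(c))   [R1 at 1.1]
6. q(q(c))  →  q(a)   [R4 at 1]
7. q(a)  →  c   [R1 at ε]

c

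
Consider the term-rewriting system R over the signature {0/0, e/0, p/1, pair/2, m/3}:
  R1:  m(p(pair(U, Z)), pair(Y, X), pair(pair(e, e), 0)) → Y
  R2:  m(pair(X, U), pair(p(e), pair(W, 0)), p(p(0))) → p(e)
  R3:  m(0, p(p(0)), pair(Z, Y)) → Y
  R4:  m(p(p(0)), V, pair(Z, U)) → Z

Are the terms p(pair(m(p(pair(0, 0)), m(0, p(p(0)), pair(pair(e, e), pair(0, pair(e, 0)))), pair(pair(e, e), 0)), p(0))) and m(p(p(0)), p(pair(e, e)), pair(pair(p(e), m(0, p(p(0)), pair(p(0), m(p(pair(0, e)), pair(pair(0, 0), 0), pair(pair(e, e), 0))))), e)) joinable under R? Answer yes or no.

Reduce t₁ = p(pair(m(p(pair(0, 0)), m(0, p(p(0)), pair(pair(e, e), pair(0, pair(e, 0)))), pair(pair(e, e), 0)), p(0))):
1. p(pair(m(p(pair(0, 0)), m(0, p(p(0)), pair(pair(e, e), pair(0, pair(e, 0)))), pair(pair(e, e), 0)), p(0)))  →  p(pair(m(p(pair(0, 0)), pair(0, pair(e, 0)), pair(pair(e, e), 0)), p(0)))   [R3 at 1.1.2]
2. p(pair(m(p(pair(0, 0)), pair(0, pair(e, 0)), pair(pair(e, e), 0)), p(0)))  →  p(pair(0, p(0)))   [R1 at 1.1]

Reduce t₂ = m(p(p(0)), p(pair(e, e)), pair(pair(p(e), m(0, p(p(0)), pair(p(0), m(p(pair(0, e)), pair(pair(0, 0), 0), pair(pair(e, e), 0))))), e)):
1. m(p(p(0)), p(pair(e, e)), pair(pair(p(e), m(0, p(p(0)), pair(p(0), m(p(pair(0, e)), pair(pair(0, 0), 0), pair(pair(e, e), 0))))), e))  →  pair(p(e), m(0, p(p(0)), pair(p(0), m(p(pair(0, e)), pair(pair(0, 0), 0), pair(pair(e, e), 0)))))   [R4 at ε]
2. pair(p(e), m(0, p(p(0)), pair(p(0), m(p(pair(0, e)), pair(pair(0, 0), 0), pair(pair(e, e), 0)))))  →  pair(p(e), m(p(pair(0, e)), pair(pair(0, 0), 0), pair(pair(e, e), 0)))   [R3 at 2]
3. pair(p(e), m(p(pair(0, e)), pair(pair(0, 0), 0), pair(pair(e, e), 0)))  →  pair(p(e), pair(0, 0))   [R1 at 2]

no — NF(t₁) = p(pair(0, p(0))), NF(t₂) = pair(p(e), pair(0, 0))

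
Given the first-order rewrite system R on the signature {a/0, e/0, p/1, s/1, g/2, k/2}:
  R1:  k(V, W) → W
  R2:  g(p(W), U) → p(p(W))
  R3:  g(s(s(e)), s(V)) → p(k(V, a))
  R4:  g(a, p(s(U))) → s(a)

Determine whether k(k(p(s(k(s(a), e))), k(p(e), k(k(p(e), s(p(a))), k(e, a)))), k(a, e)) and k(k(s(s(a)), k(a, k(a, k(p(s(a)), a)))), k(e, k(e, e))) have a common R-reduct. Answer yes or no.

Reduce t₁ = k(k(p(s(k(s(a), e))), k(p(e), k(k(p(e), s(p(a))), k(e, a)))), k(a, e)):
1. k(k(p(s(k(s(a), e))), k(p(e), k(k(p(e), s(p(a))), k(e, a)))), k(a, e))  →  k(a, e)   [R1 at ε]
2. k(a, e)  →  e   [R1 at ε]

Reduce t₂ = k(k(s(s(a)), k(a, k(a, k(p(s(a)), a)))), k(e, k(e, e))):
1. k(k(s(s(a)), k(a, k(a, k(p(s(a)), a)))), k(e, k(e, e)))  →  k(e, k(e, e))   [R1 at ε]
2. k(e, k(e, e))  →  k(e, e)   [R1 at ε]
3. k(e, e)  →  e   [R1 at ε]

yes — NF(t₁) = e, NF(t₂) = e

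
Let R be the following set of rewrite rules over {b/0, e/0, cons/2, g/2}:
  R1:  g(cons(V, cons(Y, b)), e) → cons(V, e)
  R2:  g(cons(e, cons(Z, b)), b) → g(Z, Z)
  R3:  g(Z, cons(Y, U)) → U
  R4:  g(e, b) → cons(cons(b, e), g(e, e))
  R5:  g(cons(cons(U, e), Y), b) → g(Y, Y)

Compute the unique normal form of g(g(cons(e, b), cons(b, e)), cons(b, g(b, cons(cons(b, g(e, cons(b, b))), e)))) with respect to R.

1. g(g(cons(e, b), cons(b, e)), cons(b, g(b, cons(cons(b, g(e, cons(b, b))), e))))  →  g(b, cons(cons(b, g(e, cons(b, b))), e))   [R3 at ε]
2. g(b, cons(cons(b, g(e, cons(b, b))), e))  →  e   [R3 at ε]

e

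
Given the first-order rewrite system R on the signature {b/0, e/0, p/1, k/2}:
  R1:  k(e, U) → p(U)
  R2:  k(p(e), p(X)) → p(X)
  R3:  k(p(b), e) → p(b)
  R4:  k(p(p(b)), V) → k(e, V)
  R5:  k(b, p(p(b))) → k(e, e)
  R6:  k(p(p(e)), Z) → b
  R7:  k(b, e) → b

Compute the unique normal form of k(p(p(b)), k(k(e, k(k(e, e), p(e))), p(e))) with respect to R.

p(b)

1. k(p(p(b)), k(k(e, k(k(e, e), p(e))), p(e)))  →  k(e, k(k(e, k(k(e, e), p(e))), p(e)))   [R4 at ε]
2. k(e, k(k(e, k(k(e, e), p(e))), p(e)))  →  p(k(k(e, k(k(e, e), p(e))), p(e)))   [R1 at ε]
3. p(k(k(e, k(k(e, e), p(e))), p(e)))  →  p(k(p(k(k(e, e), p(e))), p(e)))   [R1 at 1.1]
4. p(k(p(k(k(e, e), p(e))), p(e)))  →  p(k(p(k(p(e), p(e))), p(e)))   [R1 at 1.1.1.1]
5. p(k(p(k(p(e), p(e))), p(e)))  →  p(k(p(p(e)), p(e)))   [R2 at 1.1.1]
6. p(k(p(p(e)), p(e)))  →  p(b)   [R6 at 1]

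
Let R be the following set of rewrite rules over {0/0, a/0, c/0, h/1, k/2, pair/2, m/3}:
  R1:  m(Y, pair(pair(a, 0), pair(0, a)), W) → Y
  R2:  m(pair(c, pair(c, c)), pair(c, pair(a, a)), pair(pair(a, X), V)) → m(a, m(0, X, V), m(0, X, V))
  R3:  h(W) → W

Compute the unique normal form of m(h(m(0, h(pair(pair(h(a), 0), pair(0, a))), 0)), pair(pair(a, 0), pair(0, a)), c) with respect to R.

1. m(h(m(0, h(pair(pair(h(a), 0), pair(0, a))), 0)), pair(pair(a, 0), pair(0, a)), c)  →  h(m(0, h(pair(pair(h(a), 0), pair(0, a))), 0))   [R1 at ε]
2. h(m(0, h(pair(pair(h(a), 0), pair(0, a))), 0))  →  m(0, h(pair(pair(h(a), 0), pair(0, a))), 0)   [R3 at ε]
3. m(0, h(pair(pair(h(a), 0), pair(0, a))), 0)  →  m(0, pair(pair(h(a), 0), pair(0, a)), 0)   [R3 at 2]
4. m(0, pair(pair(h(a), 0), pair(0, a)), 0)  →  m(0, pair(pair(a, 0), pair(0, a)), 0)   [R3 at 2.1.1]
5. m(0, pair(pair(a, 0), pair(0, a)), 0)  →  0   [R1 at ε]

0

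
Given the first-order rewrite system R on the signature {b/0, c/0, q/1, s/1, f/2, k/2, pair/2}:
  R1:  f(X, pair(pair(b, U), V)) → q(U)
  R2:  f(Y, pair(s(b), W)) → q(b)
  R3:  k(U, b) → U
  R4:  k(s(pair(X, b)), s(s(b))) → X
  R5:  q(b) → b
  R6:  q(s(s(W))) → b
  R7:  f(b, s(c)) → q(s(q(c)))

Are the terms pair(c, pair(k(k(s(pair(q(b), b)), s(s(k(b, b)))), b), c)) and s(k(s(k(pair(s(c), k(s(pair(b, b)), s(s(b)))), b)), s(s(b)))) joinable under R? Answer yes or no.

Reduce t₁ = pair(c, pair(k(k(s(pair(q(b), b)), s(s(k(b, b)))), b), c)):
1. pair(c, pair(k(k(s(pair(q(b), b)), s(s(k(b, b)))), b), c))  →  pair(c, pair(k(s(pair(q(b), b)), s(s(k(b, b)))), c))   [R3 at 2.1]
2. pair(c, pair(k(s(pair(q(b), b)), s(s(k(b, b)))), c))  →  pair(c, pair(k(s(pair(b, b)), s(s(k(b, b)))), c))   [R5 at 2.1.1.1.1]
3. pair(c, pair(k(s(pair(b, b)), s(s(k(b, b)))), c))  →  pair(c, pair(k(s(pair(b, b)), s(s(b))), c))   [R3 at 2.1.2.1.1]
4. pair(c, pair(k(s(pair(b, b)), s(s(b))), c))  →  pair(c, pair(b, c))   [R4 at 2.1]

Reduce t₂ = s(k(s(k(pair(s(c), k(s(pair(b, b)), s(s(b)))), b)), s(s(b)))):
1. s(k(s(k(pair(s(c), k(s(pair(b, b)), s(s(b)))), b)), s(s(b))))  →  s(k(s(pair(s(c), k(s(pair(b, b)), s(s(b))))), s(s(b))))   [R3 at 1.1.1]
2. s(k(s(pair(s(c), k(s(pair(b, b)), s(s(b))))), s(s(b))))  →  s(k(s(pair(s(c), b)), s(s(b))))   [R4 at 1.1.1.2]
3. s(k(s(pair(s(c), b)), s(s(b))))  →  s(s(c))   [R4 at 1]

no — NF(t₁) = pair(c, pair(b, c)), NF(t₂) = s(s(c))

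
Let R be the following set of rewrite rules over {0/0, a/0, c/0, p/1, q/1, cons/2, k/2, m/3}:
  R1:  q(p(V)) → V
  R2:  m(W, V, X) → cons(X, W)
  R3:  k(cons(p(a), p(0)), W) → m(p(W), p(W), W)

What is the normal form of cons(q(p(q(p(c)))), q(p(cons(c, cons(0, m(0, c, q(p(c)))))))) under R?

1. cons(q(p(q(p(c)))), q(p(cons(c, cons(0, m(0, c, q(p(c))))))))  →  cons(q(p(c)), q(p(cons(c, cons(0, m(0, c, q(p(c))))))))   [R1 at 1]
2. cons(q(p(c)), q(p(cons(c, cons(0, m(0, c, q(p(c))))))))  →  cons(c, q(p(cons(c, cons(0, m(0, c, q(p(c))))))))   [R1 at 1]
3. cons(c, q(p(cons(c, cons(0, m(0, c, q(p(c))))))))  →  cons(c, cons(c, cons(0, m(0, c, q(p(c))))))   [R1 at 2]
4. cons(c, cons(c, cons(0, m(0, c, q(p(c))))))  →  cons(c, cons(c, cons(0, cons(q(p(c)), 0))))   [R2 at 2.2.2]
5. cons(c, cons(c, cons(0, cons(q(p(c)), 0))))  →  cons(c, cons(c, cons(0, cons(c, 0))))   [R1 at 2.2.2.1]

cons(c, cons(c, cons(0, cons(c, 0))))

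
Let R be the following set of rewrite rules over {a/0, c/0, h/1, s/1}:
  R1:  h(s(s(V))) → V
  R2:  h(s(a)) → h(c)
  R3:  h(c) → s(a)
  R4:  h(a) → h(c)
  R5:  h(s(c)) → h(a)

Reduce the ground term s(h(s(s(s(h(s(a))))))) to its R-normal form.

1. s(h(s(s(s(h(s(a)))))))  →  s(s(h(s(a))))   [R1 at 1]
2. s(s(h(s(a))))  →  s(s(h(c)))   [R2 at 1.1]
3. s(s(h(c)))  →  s(s(s(a)))   [R3 at 1.1]

s(s(s(a)))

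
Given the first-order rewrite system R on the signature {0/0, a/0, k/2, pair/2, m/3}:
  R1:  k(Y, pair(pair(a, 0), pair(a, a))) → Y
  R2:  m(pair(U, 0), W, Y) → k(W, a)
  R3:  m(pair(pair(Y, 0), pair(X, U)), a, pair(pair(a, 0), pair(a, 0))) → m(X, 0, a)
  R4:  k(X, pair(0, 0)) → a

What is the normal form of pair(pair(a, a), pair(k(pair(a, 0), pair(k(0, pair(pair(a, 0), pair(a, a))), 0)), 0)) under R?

1. pair(pair(a, a), pair(k(pair(a, 0), pair(k(0, pair(pair(a, 0), pair(a, a))), 0)), 0))  →  pair(pair(a, a), pair(k(pair(a, 0), pair(0, 0)), 0))   [R1 at 2.1.2.1]
2. pair(pair(a, a), pair(k(pair(a, 0), pair(0, 0)), 0))  →  pair(pair(a, a), pair(a, 0))   [R4 at 2.1]

pair(pair(a, a), pair(a, 0))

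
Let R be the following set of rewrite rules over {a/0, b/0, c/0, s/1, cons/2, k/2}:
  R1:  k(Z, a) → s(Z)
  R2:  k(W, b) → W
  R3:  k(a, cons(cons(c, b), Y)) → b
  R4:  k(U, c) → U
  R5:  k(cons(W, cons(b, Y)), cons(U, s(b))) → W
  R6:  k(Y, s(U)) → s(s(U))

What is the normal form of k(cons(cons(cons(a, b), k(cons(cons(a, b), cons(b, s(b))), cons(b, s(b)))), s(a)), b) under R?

1. k(cons(cons(cons(a, b), k(cons(cons(a, b), cons(b, s(b))), cons(b, s(b)))), s(a)), b)  →  cons(cons(cons(a, b), k(cons(cons(a, b), cons(b, s(b))), cons(b, s(b)))), s(a))   [R2 at ε]
2. cons(cons(cons(a, b), k(cons(cons(a, b), cons(b, s(b))), cons(b, s(b)))), s(a))  →  cons(cons(cons(a, b), cons(a, b)), s(a))   [R5 at 1.2]

cons(cons(cons(a, b), cons(a, b)), s(a))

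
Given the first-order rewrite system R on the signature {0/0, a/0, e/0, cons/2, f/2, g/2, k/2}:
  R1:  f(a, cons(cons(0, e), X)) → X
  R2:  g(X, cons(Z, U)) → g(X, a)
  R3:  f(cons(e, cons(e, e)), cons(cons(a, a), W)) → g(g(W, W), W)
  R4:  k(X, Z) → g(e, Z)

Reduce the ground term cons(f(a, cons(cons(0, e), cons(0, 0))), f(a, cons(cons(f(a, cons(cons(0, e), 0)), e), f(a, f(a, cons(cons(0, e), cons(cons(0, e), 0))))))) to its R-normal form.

1. cons(f(a, cons(cons(0, e), cons(0, 0))), f(a, cons(cons(f(a, cons(cons(0, e), 0)), e), f(a, f(a, cons(cons(0, e), cons(cons(0, e), 0)))))))  →  cons(cons(0, 0), f(a, cons(cons(f(a, cons(cons(0, e), 0)), e), f(a, f(a, cons(cons(0, e), cons(cons(0, e), 0)))))))   [R1 at 1]
2. cons(cons(0, 0), f(a, cons(cons(f(a, cons(cons(0, e), 0)), e), f(a, f(a, cons(cons(0, e), cons(cons(0, e), 0)))))))  →  cons(cons(0, 0), f(a, cons(cons(0, e), f(a, f(a, cons(cons(0, e), cons(cons(0, e), 0)))))))   [R1 at 2.2.1.1]
3. cons(cons(0, 0), f(a, cons(cons(0, e), f(a, f(a, cons(cons(0, e), cons(cons(0, e), 0)))))))  →  cons(cons(0, 0), f(a, f(a, cons(cons(0, e), cons(cons(0, e), 0)))))   [R1 at 2]
4. cons(cons(0, 0), f(a, f(a, cons(cons(0, e), cons(cons(0, e), 0)))))  →  cons(cons(0, 0), f(a, cons(cons(0, e), 0)))   [R1 at 2.2]
5. cons(cons(0, 0), f(a, cons(cons(0, e), 0)))  →  cons(cons(0, 0), 0)   [R1 at 2]

cons(cons(0, 0), 0)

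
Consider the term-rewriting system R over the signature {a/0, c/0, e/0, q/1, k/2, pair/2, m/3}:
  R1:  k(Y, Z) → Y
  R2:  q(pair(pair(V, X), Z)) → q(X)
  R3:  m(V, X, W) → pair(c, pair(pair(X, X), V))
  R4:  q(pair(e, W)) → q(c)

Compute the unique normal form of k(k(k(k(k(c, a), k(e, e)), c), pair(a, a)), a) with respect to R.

1. k(k(k(k(k(c, a), k(e, e)), c), pair(a, a)), a)  →  k(k(k(k(c, a), k(e, e)), c), pair(a, a))   [R1 at ε]
2. k(k(k(k(c, a), k(e, e)), c), pair(a, a))  →  k(k(k(c, a), k(e, e)), c)   [R1 at ε]
3. k(k(k(c, a), k(e, e)), c)  →  k(k(c, a), k(e, e))   [R1 at ε]
4. k(k(c, a), k(e, e))  →  k(c, a)   [R1 at ε]
5. k(c, a)  →  c   [R1 at ε]

c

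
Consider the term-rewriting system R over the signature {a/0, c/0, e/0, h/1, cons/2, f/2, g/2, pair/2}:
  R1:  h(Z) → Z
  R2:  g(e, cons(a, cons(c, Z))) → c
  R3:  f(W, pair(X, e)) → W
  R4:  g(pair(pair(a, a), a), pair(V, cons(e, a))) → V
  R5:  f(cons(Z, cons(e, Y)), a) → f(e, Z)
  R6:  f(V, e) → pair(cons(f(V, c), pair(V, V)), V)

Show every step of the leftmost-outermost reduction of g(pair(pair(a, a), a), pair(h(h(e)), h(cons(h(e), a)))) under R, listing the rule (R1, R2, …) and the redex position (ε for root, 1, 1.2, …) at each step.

e

1. g(pair(pair(a, a), a), pair(h(h(e)), h(cons(h(e), a))))  →  g(pair(pair(a, a), a), pair(h(e), h(cons(h(e), a))))   [R1 at 2.1]
2. g(pair(pair(a, a), a), pair(h(e), h(cons(h(e), a))))  →  g(pair(pair(a, a), a), pair(e, h(cons(h(e), a))))   [R1 at 2.1]
3. g(pair(pair(a, a), a), pair(e, h(cons(h(e), a))))  →  g(pair(pair(a, a), a), pair(e, cons(h(e), a)))   [R1 at 2.2]
4. g(pair(pair(a, a), a), pair(e, cons(h(e), a)))  →  g(pair(pair(a, a), a), pair(e, cons(e, a)))   [R1 at 2.2.1]
5. g(pair(pair(a, a), a), pair(e, cons(e, a)))  →  e   [R4 at ε]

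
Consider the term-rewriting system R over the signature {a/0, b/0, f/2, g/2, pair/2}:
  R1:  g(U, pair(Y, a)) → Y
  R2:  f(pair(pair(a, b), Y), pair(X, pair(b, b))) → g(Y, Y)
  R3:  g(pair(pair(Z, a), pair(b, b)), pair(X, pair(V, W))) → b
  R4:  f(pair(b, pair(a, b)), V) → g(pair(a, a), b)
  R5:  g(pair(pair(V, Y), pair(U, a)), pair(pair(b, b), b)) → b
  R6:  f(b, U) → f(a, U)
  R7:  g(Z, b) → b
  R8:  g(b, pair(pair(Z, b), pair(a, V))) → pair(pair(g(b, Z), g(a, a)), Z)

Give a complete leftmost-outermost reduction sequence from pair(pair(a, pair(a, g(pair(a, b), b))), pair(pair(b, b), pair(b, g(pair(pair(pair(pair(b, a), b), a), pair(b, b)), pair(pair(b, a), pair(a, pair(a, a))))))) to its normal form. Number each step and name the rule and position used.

pair(pair(a, pair(a, b)), pair(pair(b, b), pair(b, b)))

1. pair(pair(a, pair(a, g(pair(a, b), b))), pair(pair(b, b), pair(b, g(pair(pair(pair(pair(b, a), b), a), pair(b, b)), pair(pair(b, a), pair(a, pair(a, a)))))))  →  pair(pair(a, pair(a, b)), pair(pair(b, b), pair(b, g(pair(pair(pair(pair(b, a), b), a), pair(b, b)), pair(pair(b, a), pair(a, pair(a, a)))))))   [R7 at 1.2.2]
2. pair(pair(a, pair(a, b)), pair(pair(b, b), pair(b, g(pair(pair(pair(pair(b, a), b), a), pair(b, b)), pair(pair(b, a), pair(a, pair(a, a)))))))  →  pair(pair(a, pair(a, b)), pair(pair(b, b), pair(b, b)))   [R3 at 2.2.2]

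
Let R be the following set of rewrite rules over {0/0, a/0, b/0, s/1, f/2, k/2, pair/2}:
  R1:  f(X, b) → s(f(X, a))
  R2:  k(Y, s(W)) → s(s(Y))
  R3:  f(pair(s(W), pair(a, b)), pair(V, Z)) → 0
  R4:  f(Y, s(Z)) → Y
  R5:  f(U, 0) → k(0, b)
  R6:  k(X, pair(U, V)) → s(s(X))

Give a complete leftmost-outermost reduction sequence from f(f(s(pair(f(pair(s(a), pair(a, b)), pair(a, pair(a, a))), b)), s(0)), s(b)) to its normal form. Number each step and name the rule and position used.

1. f(f(s(pair(f(pair(s(a), pair(a, b)), pair(a, pair(a, a))), b)), s(0)), s(b))  →  f(s(pair(f(pair(s(a), pair(a, b)), pair(a, pair(a, a))), b)), s(0))   [R4 at ε]
2. f(s(pair(f(pair(s(a), pair(a, b)), pair(a, pair(a, a))), b)), s(0))  →  s(pair(f(pair(s(a), pair(a, b)), pair(a, pair(a, a))), b))   [R4 at ε]
3. s(pair(f(pair(s(a), pair(a, b)), pair(a, pair(a, a))), b))  →  s(pair(0, b))   [R3 at 1.1]

s(pair(0, b))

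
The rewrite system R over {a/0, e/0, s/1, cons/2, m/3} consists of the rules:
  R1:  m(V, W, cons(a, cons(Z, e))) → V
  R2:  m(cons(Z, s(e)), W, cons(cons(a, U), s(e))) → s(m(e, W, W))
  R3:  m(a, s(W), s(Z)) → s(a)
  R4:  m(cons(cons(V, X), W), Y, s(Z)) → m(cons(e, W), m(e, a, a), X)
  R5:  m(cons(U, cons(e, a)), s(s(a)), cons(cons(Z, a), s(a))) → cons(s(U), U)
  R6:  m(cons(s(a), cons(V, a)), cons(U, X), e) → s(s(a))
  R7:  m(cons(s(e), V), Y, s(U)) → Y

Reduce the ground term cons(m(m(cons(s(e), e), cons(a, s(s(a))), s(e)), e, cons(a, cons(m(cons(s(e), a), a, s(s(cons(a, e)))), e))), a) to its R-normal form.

1. cons(m(m(cons(s(e), e), cons(a, s(s(a))), s(e)), e, cons(a, cons(m(cons(s(e), a), a, s(s(cons(a, e)))), e))), a)  →  cons(m(cons(s(e), e), cons(a, s(s(a))), s(e)), a)   [R1 at 1]
2. cons(m(cons(s(e), e), cons(a, s(s(a))), s(e)), a)  →  cons(cons(a, s(s(a))), a)   [R7 at 1]

cons(cons(a, s(s(a))), a)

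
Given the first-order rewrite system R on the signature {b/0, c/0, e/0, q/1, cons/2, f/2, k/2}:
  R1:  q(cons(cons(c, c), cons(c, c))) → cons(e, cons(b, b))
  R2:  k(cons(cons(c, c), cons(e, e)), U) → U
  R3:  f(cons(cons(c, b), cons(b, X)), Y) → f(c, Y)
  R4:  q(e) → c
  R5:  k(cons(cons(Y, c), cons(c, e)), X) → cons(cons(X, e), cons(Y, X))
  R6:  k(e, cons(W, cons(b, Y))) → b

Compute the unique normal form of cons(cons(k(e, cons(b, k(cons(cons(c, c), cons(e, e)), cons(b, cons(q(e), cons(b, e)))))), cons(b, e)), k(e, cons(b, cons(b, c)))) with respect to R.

cons(cons(b, cons(b, e)), b)

1. cons(cons(k(e, cons(b, k(cons(cons(c, c), cons(e, e)), cons(b, cons(q(e), cons(b, e)))))), cons(b, e)), k(e, cons(b, cons(b, c))))  →  cons(cons(k(e, cons(b, cons(b, cons(q(e), cons(b, e))))), cons(b, e)), k(e, cons(b, cons(b, c))))   [R2 at 1.1.2.2]
2. cons(cons(k(e, cons(b, cons(b, cons(q(e), cons(b, e))))), cons(b, e)), k(e, cons(b, cons(b, c))))  →  cons(cons(b, cons(b, e)), k(e, cons(b, cons(b, c))))   [R6 at 1.1]
3. cons(cons(b, cons(b, e)), k(e, cons(b, cons(b, c))))  →  cons(cons(b, cons(b, e)), b)   [R6 at 2]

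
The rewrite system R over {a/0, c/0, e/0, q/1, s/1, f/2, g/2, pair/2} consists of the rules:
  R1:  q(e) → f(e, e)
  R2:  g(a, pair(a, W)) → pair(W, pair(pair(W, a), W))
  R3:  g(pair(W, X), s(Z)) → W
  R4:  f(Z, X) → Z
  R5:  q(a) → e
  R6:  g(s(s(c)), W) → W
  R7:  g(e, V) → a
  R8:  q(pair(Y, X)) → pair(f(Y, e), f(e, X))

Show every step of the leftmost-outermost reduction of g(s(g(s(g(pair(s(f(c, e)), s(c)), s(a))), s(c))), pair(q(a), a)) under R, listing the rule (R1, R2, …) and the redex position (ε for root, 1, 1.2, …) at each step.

1. g(s(g(s(g(pair(s(f(c, e)), s(c)), s(a))), s(c))), pair(q(a), a))  →  g(s(g(s(s(f(c, e))), s(c))), pair(q(a), a))   [R3 at 1.1.1.1]
2. g(s(g(s(s(f(c, e))), s(c))), pair(q(a), a))  →  g(s(g(s(s(c)), s(c))), pair(q(a), a))   [R4 at 1.1.1.1.1]
3. g(s(g(s(s(c)), s(c))), pair(q(a), a))  →  g(s(s(c)), pair(q(a), a))   [R6 at 1.1]
4. g(s(s(c)), pair(q(a), a))  →  pair(q(a), a)   [R6 at ε]
5. pair(q(a), a)  →  pair(e, a)   [R5 at 1]

pair(e, a)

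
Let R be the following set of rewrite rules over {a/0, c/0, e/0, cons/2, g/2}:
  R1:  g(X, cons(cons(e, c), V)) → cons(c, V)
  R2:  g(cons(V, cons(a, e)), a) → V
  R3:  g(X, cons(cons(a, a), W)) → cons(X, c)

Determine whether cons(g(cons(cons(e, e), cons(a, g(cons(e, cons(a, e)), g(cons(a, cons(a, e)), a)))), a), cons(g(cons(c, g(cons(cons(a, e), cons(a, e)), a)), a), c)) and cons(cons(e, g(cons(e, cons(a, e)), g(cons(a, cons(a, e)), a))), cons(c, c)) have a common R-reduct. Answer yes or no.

yes — NF(t₁) = cons(cons(e, e), cons(c, c)), NF(t₂) = cons(cons(e, e), cons(c, c))

Reduce t₁ = cons(g(cons(cons(e, e), cons(a, g(cons(e, cons(a, e)), g(cons(a, cons(a, e)), a)))), a), cons(g(cons(c, g(cons(cons(a, e), cons(a, e)), a)), a), c)):
1. cons(g(cons(cons(e, e), cons(a, g(cons(e, cons(a, e)), g(cons(a, cons(a, e)), a)))), a), cons(g(cons(c, g(cons(cons(a, e), cons(a, e)), a)), a), c))  →  cons(g(cons(cons(e, e), cons(a, g(cons(e, cons(a, e)), a))), a), cons(g(cons(c, g(cons(cons(a, e), cons(a, e)), a)), a), c))   [R2 at 1.1.2.2.2]
2. cons(g(cons(cons(e, e), cons(a, g(cons(e, cons(a, e)), a))), a), cons(g(cons(c, g(cons(cons(a, e), cons(a, e)), a)), a), c))  →  cons(g(cons(cons(e, e), cons(a, e)), a), cons(g(cons(c, g(cons(cons(a, e), cons(a, e)), a)), a), c))   [R2 at 1.1.2.2]
3. cons(g(cons(cons(e, e), cons(a, e)), a), cons(g(cons(c, g(cons(cons(a, e), cons(a, e)), a)), a), c))  →  cons(cons(e, e), cons(g(cons(c, g(cons(cons(a, e), cons(a, e)), a)), a), c))   [R2 at 1]
4. cons(cons(e, e), cons(g(cons(c, g(cons(cons(a, e), cons(a, e)), a)), a), c))  →  cons(cons(e, e), cons(g(cons(c, cons(a, e)), a), c))   [R2 at 2.1.1.2]
5. cons(cons(e, e), cons(g(cons(c, cons(a, e)), a), c))  →  cons(cons(e, e), cons(c, c))   [R2 at 2.1]

Reduce t₂ = cons(cons(e, g(cons(e, cons(a, e)), g(cons(a, cons(a, e)), a))), cons(c, c)):
1. cons(cons(e, g(cons(e, cons(a, e)), g(cons(a, cons(a, e)), a))), cons(c, c))  →  cons(cons(e, g(cons(e, cons(a, e)), a)), cons(c, c))   [R2 at 1.2.2]
2. cons(cons(e, g(cons(e, cons(a, e)), a)), cons(c, c))  →  cons(cons(e, e), cons(c, c))   [R2 at 1.2]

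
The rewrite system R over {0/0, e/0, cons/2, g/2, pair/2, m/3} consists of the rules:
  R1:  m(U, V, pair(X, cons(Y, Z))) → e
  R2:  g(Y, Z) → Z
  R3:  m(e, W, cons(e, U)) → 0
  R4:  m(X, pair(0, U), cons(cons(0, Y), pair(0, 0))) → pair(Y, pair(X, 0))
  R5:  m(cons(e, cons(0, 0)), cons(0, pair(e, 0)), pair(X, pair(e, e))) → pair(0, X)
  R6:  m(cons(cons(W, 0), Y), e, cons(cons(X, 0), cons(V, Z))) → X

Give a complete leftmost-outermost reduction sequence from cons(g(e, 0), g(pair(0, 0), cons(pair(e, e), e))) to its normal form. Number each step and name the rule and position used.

1. cons(g(e, 0), g(pair(0, 0), cons(pair(e, e), e)))  →  cons(0, g(pair(0, 0), cons(pair(e, e), e)))   [R2 at 1]
2. cons(0, g(pair(0, 0), cons(pair(e, e), e)))  →  cons(0, cons(pair(e, e), e))   [R2 at 2]

cons(0, cons(pair(e, e), e))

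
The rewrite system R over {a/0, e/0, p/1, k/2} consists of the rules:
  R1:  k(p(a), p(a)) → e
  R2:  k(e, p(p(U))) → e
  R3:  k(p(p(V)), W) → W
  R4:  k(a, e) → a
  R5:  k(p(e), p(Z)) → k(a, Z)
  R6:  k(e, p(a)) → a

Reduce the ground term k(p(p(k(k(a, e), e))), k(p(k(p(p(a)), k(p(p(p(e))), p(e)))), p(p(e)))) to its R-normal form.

p(p(e))

1. k(p(p(k(k(a, e), e))), k(p(k(p(p(a)), k(p(p(p(e))), p(e)))), p(p(e))))  →  k(p(k(p(p(a)), k(p(p(p(e))), p(e)))), p(p(e)))   [R3 at ε]
2. k(p(k(p(p(a)), k(p(p(p(e))), p(e)))), p(p(e)))  →  k(p(k(p(p(p(e))), p(e))), p(p(e)))   [R3 at 1.1]
3. k(p(k(p(p(p(e))), p(e))), p(p(e)))  →  k(p(p(e)), p(p(e)))   [R3 at 1.1]
4. k(p(p(e)), p(p(e)))  →  p(p(e))   [R3 at ε]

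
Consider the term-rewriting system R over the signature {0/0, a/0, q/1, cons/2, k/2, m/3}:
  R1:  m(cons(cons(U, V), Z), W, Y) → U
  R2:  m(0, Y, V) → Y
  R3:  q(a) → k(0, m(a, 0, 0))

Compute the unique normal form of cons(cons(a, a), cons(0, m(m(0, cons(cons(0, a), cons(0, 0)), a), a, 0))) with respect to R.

cons(cons(a, a), cons(0, 0))

1. cons(cons(a, a), cons(0, m(m(0, cons(cons(0, a), cons(0, 0)), a), a, 0)))  →  cons(cons(a, a), cons(0, m(cons(cons(0, a), cons(0, 0)), a, 0)))   [R2 at 2.2.1]
2. cons(cons(a, a), cons(0, m(cons(cons(0, a), cons(0, 0)), a, 0)))  →  cons(cons(a, a), cons(0, 0))   [R1 at 2.2]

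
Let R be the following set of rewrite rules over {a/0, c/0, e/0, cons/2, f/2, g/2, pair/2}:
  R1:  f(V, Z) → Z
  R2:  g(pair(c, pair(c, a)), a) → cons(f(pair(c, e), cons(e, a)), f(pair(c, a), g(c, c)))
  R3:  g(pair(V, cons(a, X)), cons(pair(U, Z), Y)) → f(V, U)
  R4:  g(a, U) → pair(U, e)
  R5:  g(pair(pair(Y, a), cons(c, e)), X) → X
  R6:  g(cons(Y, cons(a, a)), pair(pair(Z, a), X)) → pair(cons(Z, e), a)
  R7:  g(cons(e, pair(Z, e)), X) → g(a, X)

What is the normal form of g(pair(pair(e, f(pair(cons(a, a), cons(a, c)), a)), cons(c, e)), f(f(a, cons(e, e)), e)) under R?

e

1. g(pair(pair(e, f(pair(cons(a, a), cons(a, c)), a)), cons(c, e)), f(f(a, cons(e, e)), e))  →  g(pair(pair(e, a), cons(c, e)), f(f(a, cons(e, e)), e))   [R1 at 1.1.2]
2. g(pair(pair(e, a), cons(c, e)), f(f(a, cons(e, e)), e))  →  f(f(a, cons(e, e)), e)   [R5 at ε]
3. f(f(a, cons(e, e)), e)  →  e   [R1 at ε]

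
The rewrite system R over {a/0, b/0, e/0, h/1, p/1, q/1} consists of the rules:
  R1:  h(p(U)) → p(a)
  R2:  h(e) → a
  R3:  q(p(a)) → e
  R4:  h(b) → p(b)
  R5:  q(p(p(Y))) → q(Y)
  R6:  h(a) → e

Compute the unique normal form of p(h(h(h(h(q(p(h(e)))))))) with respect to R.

1. p(h(h(h(h(q(p(h(e))))))))  →  p(h(h(h(h(q(p(a)))))))   [R2 at 1.1.1.1.1.1.1]
2. p(h(h(h(h(q(p(a)))))))  →  p(h(h(h(h(e)))))   [R3 at 1.1.1.1.1]
3. p(h(h(h(h(e)))))  →  p(h(h(h(a))))   [R2 at 1.1.1.1]
4. p(h(h(h(a))))  →  p(h(h(e)))   [R6 at 1.1.1]
5. p(h(h(e)))  →  p(h(a))   [R2 at 1.1]
6. p(h(a))  →  p(e)   [R6 at 1]

p(e)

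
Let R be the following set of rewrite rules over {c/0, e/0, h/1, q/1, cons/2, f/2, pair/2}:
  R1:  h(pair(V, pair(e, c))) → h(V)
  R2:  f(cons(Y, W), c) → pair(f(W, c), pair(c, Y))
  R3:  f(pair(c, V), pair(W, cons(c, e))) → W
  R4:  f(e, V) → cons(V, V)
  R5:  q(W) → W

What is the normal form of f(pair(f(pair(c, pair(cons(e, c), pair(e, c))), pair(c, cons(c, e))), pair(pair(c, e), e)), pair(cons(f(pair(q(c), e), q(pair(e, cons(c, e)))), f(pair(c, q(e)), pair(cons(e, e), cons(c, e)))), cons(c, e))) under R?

1. f(pair(f(pair(c, pair(cons(e, c), pair(e, c))), pair(c, cons(c, e))), pair(pair(c, e), e)), pair(cons(f(pair(q(c), e), q(pair(e, cons(c, e)))), f(pair(c, q(e)), pair(cons(e, e), cons(c, e)))), cons(c, e)))  →  f(pair(c, pair(pair(c, e), e)), pair(cons(f(pair(q(c), e), q(pair(e, cons(c, e)))), f(pair(c, q(e)), pair(cons(e, e), cons(c, e)))), cons(c, e)))   [R3 at 1.1]
2. f(pair(c, pair(pair(c, e), e)), pair(cons(f(pair(q(c), e), q(pair(e, cons(c, e)))), f(pair(c, q(e)), pair(cons(e, e), cons(c, e)))), cons(c, e)))  →  cons(f(pair(q(c), e), q(pair(e, cons(c, e)))), f(pair(c, q(e)), pair(cons(e, e), cons(c, e))))   [R3 at ε]
3. cons(f(pair(q(c), e), q(pair(e, cons(c, e)))), f(pair(c, q(e)), pair(cons(e, e), cons(c, e))))  →  cons(f(pair(c, e), q(pair(e, cons(c, e)))), f(pair(c, q(e)), pair(cons(e, e), cons(c, e))))   [R5 at 1.1.1]
4. cons(f(pair(c, e), q(pair(e, cons(c, e)))), f(pair(c, q(e)), pair(cons(e, e), cons(c, e))))  →  cons(f(pair(c, e), pair(e, cons(c, e))), f(pair(c, q(e)), pair(cons(e, e), cons(c, e))))   [R5 at 1.2]
5. cons(f(pair(c, e), pair(e, cons(c, e))), f(pair(c, q(e)), pair(cons(e, e), cons(c, e))))  →  cons(e, f(pair(c, q(e)), pair(cons(e, e), cons(c, e))))   [R3 at 1]
6. cons(e, f(pair(c, q(e)), pair(cons(e, e), cons(c, e))))  →  cons(e, cons(e, e))   [R3 at 2]

cons(e, cons(e, e))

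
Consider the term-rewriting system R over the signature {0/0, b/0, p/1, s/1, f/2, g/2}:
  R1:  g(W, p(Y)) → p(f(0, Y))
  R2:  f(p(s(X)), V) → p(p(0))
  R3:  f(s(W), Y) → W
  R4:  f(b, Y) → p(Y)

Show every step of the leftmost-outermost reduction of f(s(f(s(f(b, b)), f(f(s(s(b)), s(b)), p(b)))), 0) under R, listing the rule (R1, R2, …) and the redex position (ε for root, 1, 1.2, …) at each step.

p(b)

1. f(s(f(s(f(b, b)), f(f(s(s(b)), s(b)), p(b)))), 0)  →  f(s(f(b, b)), f(f(s(s(b)), s(b)), p(b)))   [R3 at ε]
2. f(s(f(b, b)), f(f(s(s(b)), s(b)), p(b)))  →  f(b, b)   [R3 at ε]
3. f(b, b)  →  p(b)   [R4 at ε]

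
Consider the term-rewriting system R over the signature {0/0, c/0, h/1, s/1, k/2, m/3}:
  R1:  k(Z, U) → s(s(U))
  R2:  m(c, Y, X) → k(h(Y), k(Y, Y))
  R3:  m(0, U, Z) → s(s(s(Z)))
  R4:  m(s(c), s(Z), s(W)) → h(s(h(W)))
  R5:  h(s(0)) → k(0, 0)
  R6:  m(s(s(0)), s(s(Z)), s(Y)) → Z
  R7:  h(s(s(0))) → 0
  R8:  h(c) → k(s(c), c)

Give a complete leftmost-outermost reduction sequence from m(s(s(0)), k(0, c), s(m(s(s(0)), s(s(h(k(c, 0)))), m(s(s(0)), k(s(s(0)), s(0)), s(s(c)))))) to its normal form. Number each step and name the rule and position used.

1. m(s(s(0)), k(0, c), s(m(s(s(0)), s(s(h(k(c, 0)))), m(s(s(0)), k(s(s(0)), s(0)), s(s(c))))))  →  m(s(s(0)), s(s(c)), s(m(s(s(0)), s(s(h(k(c, 0)))), m(s(s(0)), k(s(s(0)), s(0)), s(s(c))))))   [R1 at 2]
2. m(s(s(0)), s(s(c)), s(m(s(s(0)), s(s(h(k(c, 0)))), m(s(s(0)), k(s(s(0)), s(0)), s(s(c))))))  →  c   [R6 at ε]

c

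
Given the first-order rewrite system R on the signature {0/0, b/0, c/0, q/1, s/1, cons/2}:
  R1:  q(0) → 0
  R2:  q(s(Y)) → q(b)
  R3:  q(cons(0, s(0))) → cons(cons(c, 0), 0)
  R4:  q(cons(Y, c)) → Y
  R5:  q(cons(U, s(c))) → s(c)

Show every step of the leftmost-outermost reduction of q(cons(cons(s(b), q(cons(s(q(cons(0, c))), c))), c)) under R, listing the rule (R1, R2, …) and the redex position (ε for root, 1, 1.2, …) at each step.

1. q(cons(cons(s(b), q(cons(s(q(cons(0, c))), c))), c))  →  cons(s(b), q(cons(s(q(cons(0, c))), c)))   [R4 at ε]
2. cons(s(b), q(cons(s(q(cons(0, c))), c)))  →  cons(s(b), s(q(cons(0, c))))   [R4 at 2]
3. cons(s(b), s(q(cons(0, c))))  →  cons(s(b), s(0))   [R4 at 2.1]

cons(s(b), s(0))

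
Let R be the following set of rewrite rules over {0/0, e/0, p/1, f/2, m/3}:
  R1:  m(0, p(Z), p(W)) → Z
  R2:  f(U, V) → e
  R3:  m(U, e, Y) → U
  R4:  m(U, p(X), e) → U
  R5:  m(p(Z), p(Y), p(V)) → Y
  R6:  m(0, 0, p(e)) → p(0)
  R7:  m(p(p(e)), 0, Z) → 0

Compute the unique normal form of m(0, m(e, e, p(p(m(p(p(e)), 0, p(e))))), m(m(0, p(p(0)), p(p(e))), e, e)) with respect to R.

0

1. m(0, m(e, e, p(p(m(p(p(e)), 0, p(e))))), m(m(0, p(p(0)), p(p(e))), e, e))  →  m(0, e, m(m(0, p(p(0)), p(p(e))), e, e))   [R3 at 2]
2. m(0, e, m(m(0, p(p(0)), p(p(e))), e, e))  →  0   [R3 at ε]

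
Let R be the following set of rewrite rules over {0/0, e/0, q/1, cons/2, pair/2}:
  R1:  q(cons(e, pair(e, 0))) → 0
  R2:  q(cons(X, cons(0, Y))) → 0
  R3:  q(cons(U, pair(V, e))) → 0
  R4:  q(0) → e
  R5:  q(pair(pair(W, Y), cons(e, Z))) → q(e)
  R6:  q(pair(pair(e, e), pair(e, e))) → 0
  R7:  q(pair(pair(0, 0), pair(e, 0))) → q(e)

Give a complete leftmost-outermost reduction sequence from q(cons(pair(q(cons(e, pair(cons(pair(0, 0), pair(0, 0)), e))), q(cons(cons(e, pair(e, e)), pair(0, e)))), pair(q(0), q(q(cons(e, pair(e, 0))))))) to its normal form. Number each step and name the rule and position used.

1. q(cons(pair(q(cons(e, pair(cons(pair(0, 0), pair(0, 0)), e))), q(cons(cons(e, pair(e, e)), pair(0, e)))), pair(q(0), q(q(cons(e, pair(e, 0)))))))  →  q(cons(pair(0, q(cons(cons(e, pair(e, e)), pair(0, e)))), pair(q(0), q(q(cons(e, pair(e, 0)))))))   [R3 at 1.1.1]
2. q(cons(pair(0, q(cons(cons(e, pair(e, e)), pair(0, e)))), pair(q(0), q(q(cons(e, pair(e, 0)))))))  →  q(cons(pair(0, 0), pair(q(0), q(q(cons(e, pair(e, 0)))))))   [R3 at 1.1.2]
3. q(cons(pair(0, 0), pair(q(0), q(q(cons(e, pair(e, 0)))))))  →  q(cons(pair(0, 0), pair(e, q(q(cons(e, pair(e, 0)))))))   [R4 at 1.2.1]
4. q(cons(pair(0, 0), pair(e, q(q(cons(e, pair(e, 0)))))))  →  q(cons(pair(0, 0), pair(e, q(0))))   [R1 at 1.2.2.1]
5. q(cons(pair(0, 0), pair(e, q(0))))  →  q(cons(pair(0, 0), pair(e, e)))   [R4 at 1.2.2]
6. q(cons(pair(0, 0), pair(e, e)))  →  0   [R3 at ε]

0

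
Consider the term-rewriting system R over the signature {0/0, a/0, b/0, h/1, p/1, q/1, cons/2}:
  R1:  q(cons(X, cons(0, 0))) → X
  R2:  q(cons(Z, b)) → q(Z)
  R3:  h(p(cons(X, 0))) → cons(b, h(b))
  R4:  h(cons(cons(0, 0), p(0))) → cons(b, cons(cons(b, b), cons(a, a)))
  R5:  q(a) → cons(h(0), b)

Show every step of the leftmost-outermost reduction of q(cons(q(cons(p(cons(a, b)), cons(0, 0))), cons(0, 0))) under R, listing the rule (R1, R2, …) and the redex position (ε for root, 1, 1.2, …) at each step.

p(cons(a, b))

1. q(cons(q(cons(p(cons(a, b)), cons(0, 0))), cons(0, 0)))  →  q(cons(p(cons(a, b)), cons(0, 0)))   [R1 at ε]
2. q(cons(p(cons(a, b)), cons(0, 0)))  →  p(cons(a, b))   [R1 at ε]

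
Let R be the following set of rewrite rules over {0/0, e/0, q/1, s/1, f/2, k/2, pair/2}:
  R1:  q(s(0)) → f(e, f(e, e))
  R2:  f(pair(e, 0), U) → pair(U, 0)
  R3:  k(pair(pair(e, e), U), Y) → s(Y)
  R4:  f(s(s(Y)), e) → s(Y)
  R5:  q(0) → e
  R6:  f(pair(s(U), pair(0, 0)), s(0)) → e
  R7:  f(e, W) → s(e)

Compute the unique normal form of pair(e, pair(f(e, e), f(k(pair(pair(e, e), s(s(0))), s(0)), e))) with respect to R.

pair(e, pair(s(e), s(0)))

1. pair(e, pair(f(e, e), f(k(pair(pair(e, e), s(s(0))), s(0)), e)))  →  pair(e, pair(s(e), f(k(pair(pair(e, e), s(s(0))), s(0)), e)))   [R7 at 2.1]
2. pair(e, pair(s(e), f(k(pair(pair(e, e), s(s(0))), s(0)), e)))  →  pair(e, pair(s(e), f(s(s(0)), e)))   [R3 at 2.2.1]
3. pair(e, pair(s(e), f(s(s(0)), e)))  →  pair(e, pair(s(e), s(0)))   [R4 at 2.2]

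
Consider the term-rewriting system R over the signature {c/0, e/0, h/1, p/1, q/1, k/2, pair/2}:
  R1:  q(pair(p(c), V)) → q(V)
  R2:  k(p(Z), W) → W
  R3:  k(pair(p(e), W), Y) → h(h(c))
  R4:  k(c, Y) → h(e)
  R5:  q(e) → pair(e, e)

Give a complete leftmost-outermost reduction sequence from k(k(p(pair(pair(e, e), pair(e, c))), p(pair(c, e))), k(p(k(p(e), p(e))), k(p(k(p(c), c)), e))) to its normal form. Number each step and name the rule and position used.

e

1. k(k(p(pair(pair(e, e), pair(e, c))), p(pair(c, e))), k(p(k(p(e), p(e))), k(p(k(p(c), c)), e)))  →  k(p(pair(c, e)), k(p(k(p(e), p(e))), k(p(k(p(c), c)), e)))   [R2 at 1]
2. k(p(pair(c, e)), k(p(k(p(e), p(e))), k(p(k(p(c), c)), e)))  →  k(p(k(p(e), p(e))), k(p(k(p(c), c)), e))   [R2 at ε]
3. k(p(k(p(e), p(e))), k(p(k(p(c), c)), e))  →  k(p(k(p(c), c)), e)   [R2 at ε]
4. k(p(k(p(c), c)), e)  →  e   [R2 at ε]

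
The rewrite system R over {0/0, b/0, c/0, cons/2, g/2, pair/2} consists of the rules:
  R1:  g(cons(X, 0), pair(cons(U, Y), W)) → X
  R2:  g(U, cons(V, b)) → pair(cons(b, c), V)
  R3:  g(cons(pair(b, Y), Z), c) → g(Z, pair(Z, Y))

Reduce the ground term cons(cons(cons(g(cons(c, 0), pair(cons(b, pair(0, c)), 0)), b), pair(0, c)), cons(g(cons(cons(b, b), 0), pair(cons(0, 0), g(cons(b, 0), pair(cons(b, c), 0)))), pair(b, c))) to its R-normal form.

1. cons(cons(cons(g(cons(c, 0), pair(cons(b, pair(0, c)), 0)), b), pair(0, c)), cons(g(cons(cons(b, b), 0), pair(cons(0, 0), g(cons(b, 0), pair(cons(b, c), 0)))), pair(b, c)))  →  cons(cons(cons(c, b), pair(0, c)), cons(g(cons(cons(b, b), 0), pair(cons(0, 0), g(cons(b, 0), pair(cons(b, c), 0)))), pair(b, c)))   [R1 at 1.1.1]
2. cons(cons(cons(c, b), pair(0, c)), cons(g(cons(cons(b, b), 0), pair(cons(0, 0), g(cons(b, 0), pair(cons(b, c), 0)))), pair(b, c)))  →  cons(cons(cons(c, b), pair(0, c)), cons(cons(b, b), pair(b, c)))   [R1 at 2.1]

cons(cons(cons(c, b), pair(0, c)), cons(cons(b, b), pair(b, c)))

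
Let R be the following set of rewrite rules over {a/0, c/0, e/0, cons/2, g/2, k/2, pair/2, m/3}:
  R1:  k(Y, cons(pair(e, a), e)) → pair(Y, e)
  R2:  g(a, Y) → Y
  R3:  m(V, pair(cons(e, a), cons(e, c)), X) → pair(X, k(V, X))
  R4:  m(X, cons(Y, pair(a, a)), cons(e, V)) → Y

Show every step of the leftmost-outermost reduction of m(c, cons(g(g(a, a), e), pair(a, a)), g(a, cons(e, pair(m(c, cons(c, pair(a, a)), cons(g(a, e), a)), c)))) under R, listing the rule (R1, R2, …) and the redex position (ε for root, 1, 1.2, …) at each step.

e

1. m(c, cons(g(g(a, a), e), pair(a, a)), g(a, cons(e, pair(m(c, cons(c, pair(a, a)), cons(g(a, e), a)), c))))  →  m(c, cons(g(a, e), pair(a, a)), g(a, cons(e, pair(m(c, cons(c, pair(a, a)), cons(g(a, e), a)), c))))   [R2 at 2.1.1]
2. m(c, cons(g(a, e), pair(a, a)), g(a, cons(e, pair(m(c, cons(c, pair(a, a)), cons(g(a, e), a)), c))))  →  m(c, cons(e, pair(a, a)), g(a, cons(e, pair(m(c, cons(c, pair(a, a)), cons(g(a, e), a)), c))))   [R2 at 2.1]
3. m(c, cons(e, pair(a, a)), g(a, cons(e, pair(m(c, cons(c, pair(a, a)), cons(g(a, e), a)), c))))  →  m(c, cons(e, pair(a, a)), cons(e, pair(m(c, cons(c, pair(a, a)), cons(g(a, e), a)), c)))   [R2 at 3]
4. m(c, cons(e, pair(a, a)), cons(e, pair(m(c, cons(c, pair(a, a)), cons(g(a, e), a)), c)))  →  e   [R4 at ε]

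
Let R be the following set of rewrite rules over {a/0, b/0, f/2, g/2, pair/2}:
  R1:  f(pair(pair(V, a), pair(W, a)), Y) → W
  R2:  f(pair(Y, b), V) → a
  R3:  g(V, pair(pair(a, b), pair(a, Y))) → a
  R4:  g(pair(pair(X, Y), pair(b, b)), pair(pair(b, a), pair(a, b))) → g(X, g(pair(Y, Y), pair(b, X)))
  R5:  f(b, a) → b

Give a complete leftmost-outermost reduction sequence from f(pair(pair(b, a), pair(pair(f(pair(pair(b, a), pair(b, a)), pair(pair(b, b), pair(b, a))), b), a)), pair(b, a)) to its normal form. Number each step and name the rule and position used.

1. f(pair(pair(b, a), pair(pair(f(pair(pair(b, a), pair(b, a)), pair(pair(b, b), pair(b, a))), b), a)), pair(b, a))  →  pair(f(pair(pair(b, a), pair(b, a)), pair(pair(b, b), pair(b, a))), b)   [R1 at ε]
2. pair(f(pair(pair(b, a), pair(b, a)), pair(pair(b, b), pair(b, a))), b)  →  pair(b, b)   [R1 at 1]

pair(b, b)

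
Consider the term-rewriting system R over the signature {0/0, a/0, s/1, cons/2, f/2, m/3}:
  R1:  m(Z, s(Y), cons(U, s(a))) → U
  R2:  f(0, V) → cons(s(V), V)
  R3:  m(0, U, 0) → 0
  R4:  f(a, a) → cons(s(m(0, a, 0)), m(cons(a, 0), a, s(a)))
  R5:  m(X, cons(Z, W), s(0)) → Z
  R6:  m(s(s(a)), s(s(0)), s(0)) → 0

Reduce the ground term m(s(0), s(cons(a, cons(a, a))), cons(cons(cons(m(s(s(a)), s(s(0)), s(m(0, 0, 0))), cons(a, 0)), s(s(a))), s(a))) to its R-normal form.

1. m(s(0), s(cons(a, cons(a, a))), cons(cons(cons(m(s(s(a)), s(s(0)), s(m(0, 0, 0))), cons(a, 0)), s(s(a))), s(a)))  →  cons(cons(m(s(s(a)), s(s(0)), s(m(0, 0, 0))), cons(a, 0)), s(s(a)))   [R1 at ε]
2. cons(cons(m(s(s(a)), s(s(0)), s(m(0, 0, 0))), cons(a, 0)), s(s(a)))  →  cons(cons(m(s(s(a)), s(s(0)), s(0)), cons(a, 0)), s(s(a)))   [R3 at 1.1.3.1]
3. cons(cons(m(s(s(a)), s(s(0)), s(0)), cons(a, 0)), s(s(a)))  →  cons(cons(0, cons(a, 0)), s(s(a)))   [R6 at 1.1]

cons(cons(0, cons(a, 0)), s(s(a)))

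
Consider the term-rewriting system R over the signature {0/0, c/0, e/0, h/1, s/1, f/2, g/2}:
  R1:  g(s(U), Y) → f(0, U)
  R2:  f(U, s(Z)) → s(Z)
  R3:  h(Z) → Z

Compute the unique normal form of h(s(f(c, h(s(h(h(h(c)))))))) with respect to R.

s(s(c))

1. h(s(f(c, h(s(h(h(h(c))))))))  →  s(f(c, h(s(h(h(h(c)))))))   [R3 at ε]
2. s(f(c, h(s(h(h(h(c)))))))  →  s(f(c, s(h(h(h(c))))))   [R3 at 1.2]
3. s(f(c, s(h(h(h(c))))))  →  s(s(h(h(h(c)))))   [R2 at 1]
4. s(s(h(h(h(c)))))  →  s(s(h(h(c))))   [R3 at 1.1]
5. s(s(h(h(c))))  →  s(s(h(c)))   [R3 at 1.1]
6. s(s(h(c)))  →  s(s(c))   [R3 at 1.1]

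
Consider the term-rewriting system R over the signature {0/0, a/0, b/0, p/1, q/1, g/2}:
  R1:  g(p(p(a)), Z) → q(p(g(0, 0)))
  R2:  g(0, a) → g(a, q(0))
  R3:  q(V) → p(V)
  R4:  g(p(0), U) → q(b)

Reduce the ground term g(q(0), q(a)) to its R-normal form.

p(b)

1. g(q(0), q(a))  →  g(p(0), q(a))   [R3 at 1]
2. g(p(0), q(a))  →  q(b)   [R4 at ε]
3. q(b)  →  p(b)   [R3 at ε]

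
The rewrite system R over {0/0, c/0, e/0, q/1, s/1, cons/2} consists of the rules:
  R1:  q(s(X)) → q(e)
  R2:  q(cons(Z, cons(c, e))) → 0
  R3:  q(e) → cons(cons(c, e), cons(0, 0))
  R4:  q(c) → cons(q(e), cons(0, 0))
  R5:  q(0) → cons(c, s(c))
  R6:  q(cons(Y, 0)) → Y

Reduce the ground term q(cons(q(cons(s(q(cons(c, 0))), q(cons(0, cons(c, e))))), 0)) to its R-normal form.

1. q(cons(q(cons(s(q(cons(c, 0))), q(cons(0, cons(c, e))))), 0))  →  q(cons(s(q(cons(c, 0))), q(cons(0, cons(c, e)))))   [R6 at ε]
2. q(cons(s(q(cons(c, 0))), q(cons(0, cons(c, e)))))  →  q(cons(s(c), q(cons(0, cons(c, e)))))   [R6 at 1.1.1]
3. q(cons(s(c), q(cons(0, cons(c, e)))))  →  q(cons(s(c), 0))   [R2 at 1.2]
4. q(cons(s(c), 0))  →  s(c)   [R6 at ε]

s(c)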